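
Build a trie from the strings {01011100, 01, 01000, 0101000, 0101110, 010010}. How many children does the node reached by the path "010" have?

The children of the "010" node are the distinct next characters among strings starting with "010".
Distinct next characters after "010": 0, 1.
That node has 2 child edges.

2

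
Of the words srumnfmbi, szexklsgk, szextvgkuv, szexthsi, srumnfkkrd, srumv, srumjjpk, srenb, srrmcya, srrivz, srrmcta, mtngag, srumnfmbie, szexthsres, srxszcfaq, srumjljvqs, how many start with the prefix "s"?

Filter for entries beginning with "s":
Words under "s": srenb, srrivz, srrmcta, srrmcya, srumjjpk, srumjljvqs, srumnfkkrd, srumnfmbi, srumnfmbie, srumv, srxszcfaq, szexklsgk, szexthsi, szexthsres, szextvgkuv
Count: 15

15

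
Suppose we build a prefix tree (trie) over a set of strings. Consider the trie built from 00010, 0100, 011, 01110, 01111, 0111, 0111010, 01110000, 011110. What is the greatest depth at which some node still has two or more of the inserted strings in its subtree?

Look for the deepest trie node that still has at least two words in its subtree.
"01110" and "01110000" agree on "01110" (5 characters) before diverging; nothing deeper is shared.
Longest shared-prefix length: 5

5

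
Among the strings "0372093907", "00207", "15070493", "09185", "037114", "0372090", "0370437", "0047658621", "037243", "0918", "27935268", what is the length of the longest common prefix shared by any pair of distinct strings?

6

The deepest shared node is where two words last agree before diverging.
e.g. "0372090" and "0372093907" share the prefix "037209" of length 6; no pair shares a longer one.
Longest shared-prefix length: 6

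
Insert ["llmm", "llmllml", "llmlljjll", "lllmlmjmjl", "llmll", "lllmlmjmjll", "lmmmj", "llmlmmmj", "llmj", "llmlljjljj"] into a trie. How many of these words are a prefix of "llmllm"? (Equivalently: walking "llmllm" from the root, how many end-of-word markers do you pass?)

Walk "llmllm" from the root; an end-of-word marker is hit whenever a stored word is a prefix of "llmllm".
Prefixes of the query that are stored words: "llmll"
Count: 1

1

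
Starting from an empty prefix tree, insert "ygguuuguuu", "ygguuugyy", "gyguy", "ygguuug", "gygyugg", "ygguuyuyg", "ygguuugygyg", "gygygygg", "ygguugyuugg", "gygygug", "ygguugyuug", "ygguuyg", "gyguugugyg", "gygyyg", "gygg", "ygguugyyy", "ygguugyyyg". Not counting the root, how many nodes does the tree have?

Trace insertions, counting only characters that open a new branch:
  "ygguuuguuu" → 10 new (y, g, g, u, u, u, g, u, u, u)
  "ygguuugyy" → prefix "ygguuug" already present; 2 new (y, y)
  "gyguy" → 5 new (g, y, g, u, y)
  "ygguuug" → prefix "ygguuug" already present; 0 new (none)
  "gygyugg" → prefix "gyg" already present; 4 new (y, u, g, g)
  "ygguuyuyg" → prefix "ygguu" already present; 4 new (y, u, y, g)
  "ygguuugygyg" → prefix "ygguuugy" already present; 3 new (g, y, g)
  "gygygygg" → prefix "gygy" already present; 4 new (g, y, g, g)
  "ygguugyuugg" → prefix "ygguu" already present; 6 new (g, y, u, u, g, g)
  "gygygug" → prefix "gygyg" already present; 2 new (u, g)
  "ygguugyuug" → prefix "ygguugyuug" already present; 0 new (none)
  "ygguuyg" → prefix "ygguuy" already present; 1 new (g)
  "gyguugugyg" → prefix "gygu" already present; 6 new (u, g, u, g, y, g)
  "gygyyg" → prefix "gygy" already present; 2 new (y, g)
  "gygg" → prefix "gyg" already present; 1 new (g)
  "ygguugyyy" → prefix "ygguugy" already present; 2 new (y, y)
  "ygguugyyyg" → prefix "ygguugyyy" already present; 1 new (g)
Total nodes = 10 + 2 + 5 + 0 + 4 + 4 + 3 + 4 + 6 + 2 + 0 + 1 + 6 + 2 + 1 + 2 + 1 = 53

53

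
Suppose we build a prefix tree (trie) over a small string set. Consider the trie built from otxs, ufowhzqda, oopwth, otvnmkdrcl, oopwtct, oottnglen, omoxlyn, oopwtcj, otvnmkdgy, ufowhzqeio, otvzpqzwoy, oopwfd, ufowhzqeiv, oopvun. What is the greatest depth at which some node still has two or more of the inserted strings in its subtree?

Look for the deepest trie node that still has at least two words in its subtree.
e.g. "ufowhzqeio" and "ufowhzqeiv" share the prefix "ufowhzqei" of length 9; no pair shares a longer one.
Longest shared-prefix length: 9

9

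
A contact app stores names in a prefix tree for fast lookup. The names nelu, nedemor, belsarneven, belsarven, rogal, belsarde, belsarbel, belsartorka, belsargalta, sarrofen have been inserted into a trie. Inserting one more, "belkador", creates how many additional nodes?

5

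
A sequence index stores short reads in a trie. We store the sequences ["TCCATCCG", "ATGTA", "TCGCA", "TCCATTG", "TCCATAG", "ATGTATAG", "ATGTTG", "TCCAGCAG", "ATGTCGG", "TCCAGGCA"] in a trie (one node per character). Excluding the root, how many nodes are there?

Count nodes per top-level branch (shared prefixes stored once):
  'A'-branch (ATGTA, ATGTATAG, ATGTCGG, ATGTTG): 13 nodes
  'T'-branch (TCCAGCAG, TCCAGGCA, TCCATAG, TCCATCCG, TCCATTG, TCGCA): 22 nodes
Sum: 35

35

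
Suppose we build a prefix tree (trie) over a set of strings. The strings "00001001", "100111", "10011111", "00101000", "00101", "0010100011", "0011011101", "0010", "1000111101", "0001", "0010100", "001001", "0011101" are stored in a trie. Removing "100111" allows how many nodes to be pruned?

0

A node on "100111"'s path can go only if nothing else ends at it or branches off below it.
Every node on "100111" is still needed (e.g. by "10011111"), so nothing is freed.
Nodes removed: 0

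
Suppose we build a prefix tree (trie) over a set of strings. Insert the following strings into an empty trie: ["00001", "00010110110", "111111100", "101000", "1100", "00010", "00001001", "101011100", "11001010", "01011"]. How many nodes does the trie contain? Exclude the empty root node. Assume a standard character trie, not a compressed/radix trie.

45

Count nodes per top-level branch (shared prefixes stored once):
  '0'-branch (00001, 00001001, 00010, 00010110110, 01011): 20 nodes
  '1'-branch (101000, 101011100, 1100, 11001010, 111111100): 25 nodes
Sum: 45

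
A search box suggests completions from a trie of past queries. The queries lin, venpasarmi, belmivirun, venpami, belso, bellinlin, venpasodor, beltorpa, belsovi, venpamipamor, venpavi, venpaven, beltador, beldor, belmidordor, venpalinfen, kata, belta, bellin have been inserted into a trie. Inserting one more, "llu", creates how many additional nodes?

"l" is already a path in the trie; the remaining "lu" must be added.
Each of the 2 remaining characters creates one node.

2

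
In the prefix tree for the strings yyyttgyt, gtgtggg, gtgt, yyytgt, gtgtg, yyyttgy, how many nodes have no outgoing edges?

3

A leaf is a node with no children — equivalently, the end of a word that is not a proper prefix of any other stored word.
Those words: "gtgtggg", "yyytgt", "yyyttgyt"
Leaf count: 3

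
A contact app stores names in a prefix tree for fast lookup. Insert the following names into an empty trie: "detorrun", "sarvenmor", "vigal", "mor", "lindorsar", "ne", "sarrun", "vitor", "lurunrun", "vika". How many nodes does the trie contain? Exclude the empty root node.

Count nodes per top-level branch (shared prefixes stored once):
  'd'-branch (detorrun): 8 nodes
  'l'-branch (lindorsar, lurunrun): 16 nodes
  'm'-branch (mor): 3 nodes
  'n'-branch (ne): 2 nodes
  's'-branch (sarrun, sarvenmor): 12 nodes
  'v'-branch (vigal, vika, vitor): 10 nodes
Sum: 51

51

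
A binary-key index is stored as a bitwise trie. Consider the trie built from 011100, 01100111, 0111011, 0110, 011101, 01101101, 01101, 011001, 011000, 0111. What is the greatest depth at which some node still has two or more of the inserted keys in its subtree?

The deepest shared node is where two words last agree before diverging.
"011001" and "01100111" agree on "011001" (6 characters) before diverging; nothing deeper is shared.
Longest shared-prefix length: 6

6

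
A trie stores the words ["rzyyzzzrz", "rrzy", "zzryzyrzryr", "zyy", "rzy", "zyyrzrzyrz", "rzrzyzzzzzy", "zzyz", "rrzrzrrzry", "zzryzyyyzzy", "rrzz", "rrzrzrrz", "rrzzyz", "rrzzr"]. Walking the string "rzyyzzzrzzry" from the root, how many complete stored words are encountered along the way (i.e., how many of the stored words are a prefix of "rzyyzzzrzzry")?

2

Check each prefix of "rzyyzzzrzzry" against the stored set — each match is an end-marker on the path.
Prefixes of the query that are stored words: "rzy", "rzyyzzzrz"
Count: 2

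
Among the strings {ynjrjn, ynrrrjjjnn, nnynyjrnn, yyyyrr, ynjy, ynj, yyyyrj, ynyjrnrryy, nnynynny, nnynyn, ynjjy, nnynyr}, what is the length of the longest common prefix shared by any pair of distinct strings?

6

The deepest shared node is where two words last agree before diverging.
e.g. "nnynyn" and "nnynynny" share the prefix "nnynyn" of length 6; no pair shares a longer one.
Longest shared-prefix length: 6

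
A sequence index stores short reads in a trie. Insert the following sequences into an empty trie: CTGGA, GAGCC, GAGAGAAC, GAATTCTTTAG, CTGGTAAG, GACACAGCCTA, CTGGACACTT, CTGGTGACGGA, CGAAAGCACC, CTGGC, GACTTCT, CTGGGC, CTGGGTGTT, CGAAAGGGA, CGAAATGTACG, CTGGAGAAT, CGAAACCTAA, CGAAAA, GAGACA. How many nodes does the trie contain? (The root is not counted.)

For each word, the new-node count is its length minus the longest prefix already in the trie:
  "CTGGA" → 5 new (C, T, G, G, A)
  "GAGCC" → 5 new (G, A, G, C, C)
  "GAGAGAAC" → prefix "GAG" already present; 5 new (A, G, A, A, C)
  "GAATTCTTTAG" → prefix "GA" already present; 9 new (A, T, T, C, T, T, T, A, G)
  "CTGGTAAG" → prefix "CTGG" already present; 4 new (T, A, A, G)
  "GACACAGCCTA" → prefix "GA" already present; 9 new (C, A, C, A, G, C, C, T, A)
  "CTGGACACTT" → prefix "CTGGA" already present; 5 new (C, A, C, T, T)
  "CTGGTGACGGA" → prefix "CTGGT" already present; 6 new (G, A, C, G, G, A)
  "CGAAAGCACC" → prefix "C" already present; 9 new (G, A, A, A, G, C, A, C, C)
  "CTGGC" → prefix "CTGG" already present; 1 new (C)
  "GACTTCT" → prefix "GAC" already present; 4 new (T, T, C, T)
  "CTGGGC" → prefix "CTGG" already present; 2 new (G, C)
  "CTGGGTGTT" → prefix "CTGGG" already present; 4 new (T, G, T, T)
  "CGAAAGGGA" → prefix "CGAAAG" already present; 3 new (G, G, A)
  "CGAAATGTACG" → prefix "CGAAA" already present; 6 new (T, G, T, A, C, G)
  "CTGGAGAAT" → prefix "CTGGA" already present; 4 new (G, A, A, T)
  "CGAAACCTAA" → prefix "CGAAA" already present; 5 new (C, C, T, A, A)
  "CGAAAA" → prefix "CGAAA" already present; 1 new (A)
  "GAGACA" → prefix "GAGA" already present; 2 new (C, A)
Total nodes = 5 + 5 + 5 + 9 + 4 + 9 + 5 + 6 + 9 + 1 + 4 + 2 + 4 + 3 + 6 + 4 + 5 + 1 + 2 = 89

89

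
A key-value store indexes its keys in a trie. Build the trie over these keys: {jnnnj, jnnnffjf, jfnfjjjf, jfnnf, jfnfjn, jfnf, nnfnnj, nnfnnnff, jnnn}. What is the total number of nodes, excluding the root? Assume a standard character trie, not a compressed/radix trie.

28

Insert word by word; a character creates a node only if that edge doesn't already exist:
  "jnnnj" → 5 new (j, n, n, n, j)
  "jnnnffjf" → prefix "jnnn" already present; 4 new (f, f, j, f)
  "jfnfjjjf" → prefix "j" already present; 7 new (f, n, f, j, j, j, f)
  "jfnnf" → prefix "jfn" already present; 2 new (n, f)
  "jfnfjn" → prefix "jfnfj" already present; 1 new (n)
  "jfnf" → prefix "jfnf" already present; 0 new (none)
  "nnfnnj" → 6 new (n, n, f, n, n, j)
  "nnfnnnff" → prefix "nnfnn" already present; 3 new (n, f, f)
  "jnnn" → prefix "jnnn" already present; 0 new (none)
Total nodes = 5 + 4 + 7 + 2 + 1 + 0 + 6 + 3 + 0 = 28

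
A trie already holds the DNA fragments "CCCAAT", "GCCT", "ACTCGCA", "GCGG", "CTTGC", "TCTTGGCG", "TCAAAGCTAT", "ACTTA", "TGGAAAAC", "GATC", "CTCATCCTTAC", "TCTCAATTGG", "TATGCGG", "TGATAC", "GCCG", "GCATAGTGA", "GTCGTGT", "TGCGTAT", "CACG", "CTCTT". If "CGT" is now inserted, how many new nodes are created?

Walking "CGT" from the root, the first 1 characters ("C") follow existing edges; "G" is the first miss.
So 3 − 1 = 2 new nodes.

2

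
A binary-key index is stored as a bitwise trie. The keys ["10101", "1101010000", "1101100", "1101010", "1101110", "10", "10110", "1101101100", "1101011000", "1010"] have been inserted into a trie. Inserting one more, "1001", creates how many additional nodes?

2

"10" is already a path in the trie; the remaining "01" must be added.
So 4 − 2 = 2 new nodes.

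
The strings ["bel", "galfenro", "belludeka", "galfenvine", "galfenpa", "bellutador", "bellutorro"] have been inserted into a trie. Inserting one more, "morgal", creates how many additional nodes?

"morgal" shares no prefix with any stored word, so all 6 characters open new nodes.
6 − 0 = 6 new nodes.

6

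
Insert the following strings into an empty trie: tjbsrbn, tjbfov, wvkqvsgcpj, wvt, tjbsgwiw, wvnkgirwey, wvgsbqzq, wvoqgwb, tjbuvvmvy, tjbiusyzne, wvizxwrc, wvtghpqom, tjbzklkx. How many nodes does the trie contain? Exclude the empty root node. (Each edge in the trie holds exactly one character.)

74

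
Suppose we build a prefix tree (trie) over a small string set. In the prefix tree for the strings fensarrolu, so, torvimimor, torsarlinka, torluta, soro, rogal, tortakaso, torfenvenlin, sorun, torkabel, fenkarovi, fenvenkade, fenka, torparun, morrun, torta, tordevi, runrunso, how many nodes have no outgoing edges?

Leaves are exactly the stored words that no other stored word extends.
Those words: "fenkarovi", "fensarrolu", "fenvenkade", "morrun", "rogal", "runrunso", "soro", "sorun", "tordevi", "torfenvenlin", "torkabel", "torluta", "torparun", "torsarlinka", "tortakaso", "torvimimor"
Leaf count: 16

16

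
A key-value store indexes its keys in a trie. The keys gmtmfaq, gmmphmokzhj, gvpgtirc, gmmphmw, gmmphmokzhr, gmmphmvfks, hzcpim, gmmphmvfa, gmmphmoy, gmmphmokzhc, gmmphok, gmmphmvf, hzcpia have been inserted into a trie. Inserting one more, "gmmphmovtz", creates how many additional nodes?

3

"gmmphmo" is already a path in the trie; the remaining "vtz" must be added.
Each of the 3 remaining characters creates one node.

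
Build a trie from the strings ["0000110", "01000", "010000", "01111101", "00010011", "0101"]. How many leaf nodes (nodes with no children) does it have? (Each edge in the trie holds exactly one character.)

5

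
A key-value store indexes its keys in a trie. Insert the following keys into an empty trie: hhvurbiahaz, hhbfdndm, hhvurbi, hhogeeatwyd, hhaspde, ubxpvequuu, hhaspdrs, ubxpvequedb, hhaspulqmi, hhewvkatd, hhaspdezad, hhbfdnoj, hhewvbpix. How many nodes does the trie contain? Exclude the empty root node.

For each word, the new-node count is its length minus the longest prefix already in the trie:
  "hhvurbiahaz" → 11 new (h, h, v, u, r, b, i, a, h, a, z)
  "hhbfdndm" → prefix "hh" already present; 6 new (b, f, d, n, d, m)
  "hhvurbi" → prefix "hhvurbi" already present; 0 new (none)
  "hhogeeatwyd" → prefix "hh" already present; 9 new (o, g, e, e, a, t, w, y, d)
  "hhaspde" → prefix "hh" already present; 5 new (a, s, p, d, e)
  "ubxpvequuu" → 10 new (u, b, x, p, v, e, q, u, u, u)
  "hhaspdrs" → prefix "hhaspd" already present; 2 new (r, s)
  "ubxpvequedb" → prefix "ubxpvequ" already present; 3 new (e, d, b)
  "hhaspulqmi" → prefix "hhasp" already present; 5 new (u, l, q, m, i)
  "hhewvkatd" → prefix "hh" already present; 7 new (e, w, v, k, a, t, d)
  "hhaspdezad" → prefix "hhaspde" already present; 3 new (z, a, d)
  "hhbfdnoj" → prefix "hhbfdn" already present; 2 new (o, j)
  "hhewvbpix" → prefix "hhewv" already present; 4 new (b, p, i, x)
Total nodes = 11 + 6 + 0 + 9 + 5 + 10 + 2 + 3 + 5 + 7 + 3 + 2 + 4 = 67

67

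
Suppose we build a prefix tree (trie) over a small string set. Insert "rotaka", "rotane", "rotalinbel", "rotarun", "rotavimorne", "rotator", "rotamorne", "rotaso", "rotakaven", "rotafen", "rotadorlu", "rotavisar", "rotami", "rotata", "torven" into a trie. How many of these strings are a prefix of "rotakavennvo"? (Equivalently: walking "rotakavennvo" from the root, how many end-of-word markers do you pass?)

2

Check each prefix of "rotakavennvo" against the stored set — each match is an end-marker on the path.
Prefixes of the query that are stored words: "rotaka", "rotakaven"
Count: 2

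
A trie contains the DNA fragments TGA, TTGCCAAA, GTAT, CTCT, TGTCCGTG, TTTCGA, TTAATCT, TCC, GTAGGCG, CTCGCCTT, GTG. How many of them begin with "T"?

6

Filter for entries beginning with "T":
Matches: "TCC", "TGA", "TGTCCGTG", "TTAATCT", "TTGCCAAA", "TTTCGA"
Count: 6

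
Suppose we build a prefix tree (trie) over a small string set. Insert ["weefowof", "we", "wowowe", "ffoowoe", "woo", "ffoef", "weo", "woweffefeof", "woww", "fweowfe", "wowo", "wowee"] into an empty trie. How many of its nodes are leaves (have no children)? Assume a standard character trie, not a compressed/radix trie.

Leaves are exactly the stored words that no other stored word extends.
Those words: "ffoef", "ffoowoe", "fweowfe", "weefowof", "weo", "woo", "wowee", "woweffefeof", "wowowe", "woww"
Leaf count: 10

10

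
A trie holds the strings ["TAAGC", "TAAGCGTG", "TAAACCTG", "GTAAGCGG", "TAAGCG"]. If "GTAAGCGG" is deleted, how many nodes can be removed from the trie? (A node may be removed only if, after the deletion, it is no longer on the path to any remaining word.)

8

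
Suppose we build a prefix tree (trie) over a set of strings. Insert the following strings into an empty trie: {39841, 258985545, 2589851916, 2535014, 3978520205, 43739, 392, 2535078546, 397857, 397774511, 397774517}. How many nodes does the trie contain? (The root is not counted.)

50

Count nodes per top-level branch (shared prefixes stored once):
  '2'-branch (2535014, 2535078546, 2589851916, 258985545): 23 nodes
  '3'-branch (392, 397774511, 397774517, 3978520205, 397857, 39841): 22 nodes
  '4'-branch (43739): 5 nodes
Sum: 50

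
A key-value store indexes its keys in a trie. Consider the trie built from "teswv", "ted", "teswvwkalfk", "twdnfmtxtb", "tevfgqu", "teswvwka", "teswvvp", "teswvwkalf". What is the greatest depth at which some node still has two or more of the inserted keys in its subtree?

10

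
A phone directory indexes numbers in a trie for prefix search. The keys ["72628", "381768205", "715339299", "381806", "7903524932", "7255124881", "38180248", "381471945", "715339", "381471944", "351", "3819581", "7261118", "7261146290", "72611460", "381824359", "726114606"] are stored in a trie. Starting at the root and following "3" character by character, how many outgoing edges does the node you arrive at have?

2

Follow the path "3" to its node, then look at its outgoing edges.
Distinct next characters after "3": 5, 8.
That node has 2 child edges.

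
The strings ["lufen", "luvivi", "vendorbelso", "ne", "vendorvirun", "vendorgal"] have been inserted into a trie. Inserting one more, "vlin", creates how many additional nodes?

3

The longest prefix of "vlin" already in the trie is "v" (length 1).
Each of the 3 remaining characters creates one node.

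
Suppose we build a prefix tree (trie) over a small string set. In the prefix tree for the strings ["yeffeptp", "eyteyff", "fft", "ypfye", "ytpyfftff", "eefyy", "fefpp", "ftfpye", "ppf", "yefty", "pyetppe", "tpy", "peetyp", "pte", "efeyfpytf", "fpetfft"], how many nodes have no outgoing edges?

16

A leaf is a node with no children — equivalently, the end of a word that is not a proper prefix of any other stored word.
Those words: "eefyy", "efeyfpytf", "eyteyff", "fefpp", "fft", "fpetfft", "ftfpye", "peetyp", "ppf", "pte", "pyetppe", "tpy", "yeffeptp", "yefty", "ypfye", "ytpyfftff"
Leaf count: 16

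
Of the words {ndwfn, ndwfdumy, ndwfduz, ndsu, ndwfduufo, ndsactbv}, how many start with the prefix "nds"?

Filter for entries beginning with "nds":
Words under "nds": ndsactbv, ndsu
Count: 2

2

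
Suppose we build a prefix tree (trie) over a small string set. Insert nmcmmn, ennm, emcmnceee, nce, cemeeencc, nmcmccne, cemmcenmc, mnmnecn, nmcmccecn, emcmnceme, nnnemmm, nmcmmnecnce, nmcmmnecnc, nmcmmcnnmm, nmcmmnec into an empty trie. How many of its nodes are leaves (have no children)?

12

A leaf is a node with no children — equivalently, the end of a word that is not a proper prefix of any other stored word.
Those words: "cemeeencc", "cemmcenmc", "emcmnceee", "emcmnceme", "ennm", "mnmnecn", "nce", "nmcmccecn", "nmcmccne", "nmcmmcnnmm", "nmcmmnecnce", "nnnemmm"
Leaf count: 12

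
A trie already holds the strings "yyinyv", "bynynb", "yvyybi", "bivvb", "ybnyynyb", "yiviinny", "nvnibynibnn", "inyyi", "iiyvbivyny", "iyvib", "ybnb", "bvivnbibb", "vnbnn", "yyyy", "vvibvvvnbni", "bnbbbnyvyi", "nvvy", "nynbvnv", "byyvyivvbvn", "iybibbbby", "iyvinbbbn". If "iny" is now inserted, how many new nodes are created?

0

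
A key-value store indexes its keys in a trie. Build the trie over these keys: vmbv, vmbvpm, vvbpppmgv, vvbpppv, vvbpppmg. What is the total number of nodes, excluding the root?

15

Trace insertions, counting only characters that open a new branch:
  "vmbv" → 4 new (v, m, b, v)
  "vmbvpm" → prefix "vmbv" already present; 2 new (p, m)
  "vvbpppmgv" → prefix "v" already present; 8 new (v, b, p, p, p, m, g, v)
  "vvbpppv" → prefix "vvbppp" already present; 1 new (v)
  "vvbpppmg" → prefix "vvbpppmg" already present; 0 new (none)
Total nodes = 4 + 2 + 8 + 1 + 0 = 15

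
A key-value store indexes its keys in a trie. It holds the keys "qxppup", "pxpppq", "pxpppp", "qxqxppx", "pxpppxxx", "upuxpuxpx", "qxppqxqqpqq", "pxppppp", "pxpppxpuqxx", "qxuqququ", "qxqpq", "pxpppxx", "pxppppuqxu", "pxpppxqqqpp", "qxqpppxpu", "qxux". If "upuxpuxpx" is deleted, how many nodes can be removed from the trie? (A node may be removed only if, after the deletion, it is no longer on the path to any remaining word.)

9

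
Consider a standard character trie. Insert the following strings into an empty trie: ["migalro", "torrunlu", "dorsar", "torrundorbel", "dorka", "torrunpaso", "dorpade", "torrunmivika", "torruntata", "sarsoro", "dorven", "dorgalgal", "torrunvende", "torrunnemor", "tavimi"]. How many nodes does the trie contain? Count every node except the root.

78

Trace insertions, counting only characters that open a new branch:
  "migalro" → 7 new (m, i, g, a, l, r, o)
  "torrunlu" → 8 new (t, o, r, r, u, n, l, u)
  "dorsar" → 6 new (d, o, r, s, a, r)
  "torrundorbel" → prefix "torrun" already present; 6 new (d, o, r, b, e, l)
  "dorka" → prefix "dor" already present; 2 new (k, a)
  "torrunpaso" → prefix "torrun" already present; 4 new (p, a, s, o)
  "dorpade" → prefix "dor" already present; 4 new (p, a, d, e)
  "torrunmivika" → prefix "torrun" already present; 6 new (m, i, v, i, k, a)
  "torruntata" → prefix "torrun" already present; 4 new (t, a, t, a)
  "sarsoro" → 7 new (s, a, r, s, o, r, o)
  "dorven" → prefix "dor" already present; 3 new (v, e, n)
  "dorgalgal" → prefix "dor" already present; 6 new (g, a, l, g, a, l)
  "torrunvende" → prefix "torrun" already present; 5 new (v, e, n, d, e)
  "torrunnemor" → prefix "torrun" already present; 5 new (n, e, m, o, r)
  "tavimi" → prefix "t" already present; 5 new (a, v, i, m, i)
Total nodes = 7 + 8 + 6 + 6 + 2 + 4 + 4 + 6 + 4 + 7 + 3 + 6 + 5 + 5 + 5 = 78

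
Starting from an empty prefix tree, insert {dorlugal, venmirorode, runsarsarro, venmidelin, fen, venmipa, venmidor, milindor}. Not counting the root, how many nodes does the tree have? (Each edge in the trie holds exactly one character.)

50

For each word, the new-node count is its length minus the longest prefix already in the trie:
  "dorlugal" → 8 new (d, o, r, l, u, g, a, l)
  "venmirorode" → 11 new (v, e, n, m, i, r, o, r, o, d, e)
  "runsarsarro" → 11 new (r, u, n, s, a, r, s, a, r, r, o)
  "venmidelin" → prefix "venmi" already present; 5 new (d, e, l, i, n)
  "fen" → 3 new (f, e, n)
  "venmipa" → prefix "venmi" already present; 2 new (p, a)
  "venmidor" → prefix "venmid" already present; 2 new (o, r)
  "milindor" → 8 new (m, i, l, i, n, d, o, r)
Total nodes = 8 + 11 + 11 + 5 + 3 + 2 + 2 + 8 = 50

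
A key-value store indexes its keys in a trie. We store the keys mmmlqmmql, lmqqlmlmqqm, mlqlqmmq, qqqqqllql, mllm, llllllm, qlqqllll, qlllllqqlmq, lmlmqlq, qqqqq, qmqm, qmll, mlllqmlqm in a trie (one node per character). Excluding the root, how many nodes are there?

Insert word by word; a character creates a node only if that edge doesn't already exist:
  "mmmlqmmql" → 9 new (m, m, m, l, q, m, m, q, l)
  "lmqqlmlmqqm" → 11 new (l, m, q, q, l, m, l, m, q, q, m)
  "mlqlqmmq" → prefix "m" already present; 7 new (l, q, l, q, m, m, q)
  "qqqqqllql" → 9 new (q, q, q, q, q, l, l, q, l)
  "mllm" → prefix "ml" already present; 2 new (l, m)
  "llllllm" → prefix "l" already present; 6 new (l, l, l, l, l, m)
  "qlqqllll" → prefix "q" already present; 7 new (l, q, q, l, l, l, l)
  "qlllllqqlmq" → prefix "ql" already present; 9 new (l, l, l, l, q, q, l, m, q)
  "lmlmqlq" → prefix "lm" already present; 5 new (l, m, q, l, q)
  "qqqqq" → prefix "qqqqq" already present; 0 new (none)
  "qmqm" → prefix "q" already present; 3 new (m, q, m)
  "qmll" → prefix "qm" already present; 2 new (l, l)
  "mlllqmlqm" → prefix "mll" already present; 6 new (l, q, m, l, q, m)
Total nodes = 9 + 11 + 7 + 9 + 2 + 6 + 7 + 9 + 5 + 0 + 3 + 2 + 6 = 76

76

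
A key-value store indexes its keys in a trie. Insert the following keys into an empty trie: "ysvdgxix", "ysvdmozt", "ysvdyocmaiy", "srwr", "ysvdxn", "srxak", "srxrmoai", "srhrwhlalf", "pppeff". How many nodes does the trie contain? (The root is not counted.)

47

For each word, the new-node count is its length minus the longest prefix already in the trie:
  "ysvdgxix" → 8 new (y, s, v, d, g, x, i, x)
  "ysvdmozt" → prefix "ysvd" already present; 4 new (m, o, z, t)
  "ysvdyocmaiy" → prefix "ysvd" already present; 7 new (y, o, c, m, a, i, y)
  "srwr" → 4 new (s, r, w, r)
  "ysvdxn" → prefix "ysvd" already present; 2 new (x, n)
  "srxak" → prefix "sr" already present; 3 new (x, a, k)
  "srxrmoai" → prefix "srx" already present; 5 new (r, m, o, a, i)
  "srhrwhlalf" → prefix "sr" already present; 8 new (h, r, w, h, l, a, l, f)
  "pppeff" → 6 new (p, p, p, e, f, f)
Total nodes = 8 + 4 + 7 + 4 + 2 + 3 + 5 + 8 + 6 = 47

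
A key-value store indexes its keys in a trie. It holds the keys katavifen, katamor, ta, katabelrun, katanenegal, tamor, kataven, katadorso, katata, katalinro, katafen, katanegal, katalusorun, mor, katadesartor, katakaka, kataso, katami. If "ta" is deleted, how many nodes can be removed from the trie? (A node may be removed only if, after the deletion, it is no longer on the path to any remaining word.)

Walk "ta" from the leaf back toward the root, removing each node that no remaining word uses.
Every node on "ta" is still needed (e.g. by "tamor"), so nothing is freed.
Nodes removed: 0

0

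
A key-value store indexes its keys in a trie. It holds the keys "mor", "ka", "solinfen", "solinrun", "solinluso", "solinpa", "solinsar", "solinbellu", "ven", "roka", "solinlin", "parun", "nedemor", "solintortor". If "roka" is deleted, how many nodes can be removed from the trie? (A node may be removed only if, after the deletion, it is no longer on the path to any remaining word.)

After clearing the end-marker at "roka", prune upward until reaching a node still needed by another word.
No other word shares any prefix with "roka", so all 4 of its nodes go.
Nodes removed: 4

4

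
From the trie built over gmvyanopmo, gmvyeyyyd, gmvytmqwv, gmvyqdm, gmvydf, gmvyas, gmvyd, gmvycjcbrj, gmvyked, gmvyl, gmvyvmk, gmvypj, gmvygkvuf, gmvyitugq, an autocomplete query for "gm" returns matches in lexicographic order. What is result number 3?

gmvycjcbrj

DFS of the "gm" subtree visits, in order: "gmvyanopmo", "gmvyas", "gmvycjcbrj", "gmvyd", "gmvydf", "gmvyeyyyd", "gmvygkvuf", "gmvyitugq", "gmvyked", "gmvyl", "gmvypj", "gmvyqdm", "gmvytmqwv", "gmvyvmk"
Position 3: gmvycjcbrj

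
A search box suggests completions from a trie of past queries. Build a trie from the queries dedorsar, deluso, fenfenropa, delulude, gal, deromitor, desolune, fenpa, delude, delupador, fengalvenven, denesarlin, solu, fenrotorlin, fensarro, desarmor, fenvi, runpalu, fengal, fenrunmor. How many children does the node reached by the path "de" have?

5

The children of the "de" node are the distinct next characters among strings starting with "de".
Distinct next characters after "de": d, l, n, r, s.
That node has 5 child edges.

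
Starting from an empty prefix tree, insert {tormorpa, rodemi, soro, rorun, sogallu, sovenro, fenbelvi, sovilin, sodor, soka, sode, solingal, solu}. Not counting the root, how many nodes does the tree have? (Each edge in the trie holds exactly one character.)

Count nodes per top-level branch (shared prefixes stored once):
  'f'-branch (fenbelvi): 8 nodes
  'r'-branch (rodemi, rorun): 9 nodes
  's'-branch (sode, sodor, sogallu, soka, solingal, solu, soro, sovenro, sovilin): 31 nodes
  't'-branch (tormorpa): 8 nodes
Sum: 56

56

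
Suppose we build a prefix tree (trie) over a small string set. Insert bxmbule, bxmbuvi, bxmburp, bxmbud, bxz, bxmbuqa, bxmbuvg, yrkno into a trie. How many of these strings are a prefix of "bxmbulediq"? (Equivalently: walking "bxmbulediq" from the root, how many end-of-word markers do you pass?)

Walk "bxmbulediq" from the root; an end-of-word marker is hit whenever a stored word is a prefix of "bxmbulediq".
Prefixes of the query that are stored words: "bxmbule"
Count: 1

1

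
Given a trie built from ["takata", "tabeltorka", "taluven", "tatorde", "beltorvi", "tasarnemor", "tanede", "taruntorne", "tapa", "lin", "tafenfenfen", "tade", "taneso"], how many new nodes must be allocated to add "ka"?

No existing word starts with "k", so every character of "ka" needs a new node.
2 − 0 = 2 new nodes.

2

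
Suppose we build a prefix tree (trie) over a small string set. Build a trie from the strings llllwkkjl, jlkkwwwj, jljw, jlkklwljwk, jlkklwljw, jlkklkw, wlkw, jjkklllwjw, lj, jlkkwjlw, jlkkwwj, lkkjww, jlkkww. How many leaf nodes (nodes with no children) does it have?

11

A leaf is a node with no children — equivalently, the end of a word that is not a proper prefix of any other stored word.
Those words: "jjkklllwjw", "jljw", "jlkklkw", "jlkklwljwk", "jlkkwjlw", "jlkkwwj", "jlkkwwwj", "lj", "lkkjww", "llllwkkjl", "wlkw"
Leaf count: 11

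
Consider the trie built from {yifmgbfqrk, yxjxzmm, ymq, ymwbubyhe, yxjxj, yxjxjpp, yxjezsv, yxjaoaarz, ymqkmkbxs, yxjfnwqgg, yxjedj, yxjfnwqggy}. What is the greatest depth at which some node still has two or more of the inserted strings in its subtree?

9

The deepest shared node is where two words last agree before diverging.
"yxjfnwqgg" and "yxjfnwqggy" agree on "yxjfnwqgg" (9 characters) before diverging; nothing deeper is shared.
Longest shared-prefix length: 9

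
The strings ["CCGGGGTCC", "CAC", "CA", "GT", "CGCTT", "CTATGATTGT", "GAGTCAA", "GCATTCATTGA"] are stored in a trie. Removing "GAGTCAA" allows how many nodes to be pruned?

6

After clearing the end-marker at "GAGTCAA", prune upward until reaching a node still needed by another word.
The suffix "AGTCAA" (6 nodes) is used only by "GAGTCAA"; the node for "G" still has the child "T", so pruning stops there.
Nodes removed: 6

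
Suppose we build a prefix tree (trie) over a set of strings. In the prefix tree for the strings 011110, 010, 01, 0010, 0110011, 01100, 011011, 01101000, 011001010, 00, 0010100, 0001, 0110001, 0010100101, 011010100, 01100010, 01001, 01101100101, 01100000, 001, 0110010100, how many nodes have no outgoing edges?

A leaf is a node with no children — equivalently, the end of a word that is not a proper prefix of any other stored word.
Those words: "0001", "0010100101", "01001", "01100000", "01100010", "0110010100", "0110011", "01101000", "011010100", "01101100101", "011110"
Leaf count: 11

11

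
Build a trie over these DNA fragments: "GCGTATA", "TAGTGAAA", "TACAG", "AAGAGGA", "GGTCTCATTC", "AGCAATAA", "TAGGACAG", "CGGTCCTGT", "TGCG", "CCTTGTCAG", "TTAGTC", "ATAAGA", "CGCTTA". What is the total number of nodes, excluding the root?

80

For each word, the new-node count is its length minus the longest prefix already in the trie:
  "GCGTATA" → 7 new (G, C, G, T, A, T, A)
  "TAGTGAAA" → 8 new (T, A, G, T, G, A, A, A)
  "TACAG" → prefix "TA" already present; 3 new (C, A, G)
  "AAGAGGA" → 7 new (A, A, G, A, G, G, A)
  "GGTCTCATTC" → prefix "G" already present; 9 new (G, T, C, T, C, A, T, T, C)
  "AGCAATAA" → prefix "A" already present; 7 new (G, C, A, A, T, A, A)
  "TAGGACAG" → prefix "TAG" already present; 5 new (G, A, C, A, G)
  "CGGTCCTGT" → 9 new (C, G, G, T, C, C, T, G, T)
  "TGCG" → prefix "T" already present; 3 new (G, C, G)
  "CCTTGTCAG" → prefix "C" already present; 8 new (C, T, T, G, T, C, A, G)
  "TTAGTC" → prefix "T" already present; 5 new (T, A, G, T, C)
  "ATAAGA" → prefix "A" already present; 5 new (T, A, A, G, A)
  "CGCTTA" → prefix "CG" already present; 4 new (C, T, T, A)
Total nodes = 7 + 8 + 3 + 7 + 9 + 7 + 5 + 9 + 3 + 8 + 5 + 5 + 4 = 80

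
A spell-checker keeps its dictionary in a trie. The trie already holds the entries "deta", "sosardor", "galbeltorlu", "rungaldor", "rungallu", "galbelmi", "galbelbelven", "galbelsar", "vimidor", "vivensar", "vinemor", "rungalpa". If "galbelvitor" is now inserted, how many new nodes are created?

5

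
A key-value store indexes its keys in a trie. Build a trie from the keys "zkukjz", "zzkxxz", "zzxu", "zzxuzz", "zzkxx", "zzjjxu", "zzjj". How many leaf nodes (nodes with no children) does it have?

4

A leaf is a node with no children — equivalently, the end of a word that is not a proper prefix of any other stored word.
Those words: "zkukjz", "zzjjxu", "zzkxxz", "zzxuzz"
Leaf count: 4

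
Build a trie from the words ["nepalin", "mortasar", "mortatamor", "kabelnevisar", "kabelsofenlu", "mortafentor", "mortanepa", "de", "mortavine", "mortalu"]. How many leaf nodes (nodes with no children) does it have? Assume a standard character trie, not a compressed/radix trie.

A leaf is a node with no children — equivalently, the end of a word that is not a proper prefix of any other stored word.
Those words: "de", "kabelnevisar", "kabelsofenlu", "mortafentor", "mortalu", "mortanepa", "mortasar", "mortatamor", "mortavine", "nepalin"
Leaf count: 10

10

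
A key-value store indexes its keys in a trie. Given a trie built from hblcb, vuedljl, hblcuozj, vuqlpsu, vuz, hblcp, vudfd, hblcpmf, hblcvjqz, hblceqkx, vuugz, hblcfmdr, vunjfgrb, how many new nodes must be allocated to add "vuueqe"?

3

The longest prefix of "vuueqe" already in the trie is "vuu" (length 3).
New nodes needed: |"vuueqe"| − 3 = 6 − 3 = 3.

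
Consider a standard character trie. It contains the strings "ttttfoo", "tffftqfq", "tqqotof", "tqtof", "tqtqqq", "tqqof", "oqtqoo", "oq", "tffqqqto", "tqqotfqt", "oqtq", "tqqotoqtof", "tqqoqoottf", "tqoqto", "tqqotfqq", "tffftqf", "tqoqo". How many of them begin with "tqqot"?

4

Traverse to the node for "tqqot", then collect every word in that subtree.
Matches: "tqqotfqq", "tqqotfqt", "tqqotof", "tqqotoqtof"
Count: 4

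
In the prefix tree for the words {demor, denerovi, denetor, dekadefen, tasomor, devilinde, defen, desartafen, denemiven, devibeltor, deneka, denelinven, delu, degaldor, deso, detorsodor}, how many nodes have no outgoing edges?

16

Leaves are exactly the stored words that no other stored word extends.
Those words: "defen", "degaldor", "dekadefen", "delu", "demor", "deneka", "denelinven", "denemiven", "denerovi", "denetor", "desartafen", "deso", "detorsodor", "devibeltor", "devilinde", "tasomor"
Leaf count: 16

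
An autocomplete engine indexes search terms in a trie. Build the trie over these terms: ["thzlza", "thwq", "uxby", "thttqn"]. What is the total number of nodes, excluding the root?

16

Count nodes per top-level branch (shared prefixes stored once):
  't'-branch (thttqn, thwq, thzlza): 12 nodes
  'u'-branch (uxby): 4 nodes
Sum: 16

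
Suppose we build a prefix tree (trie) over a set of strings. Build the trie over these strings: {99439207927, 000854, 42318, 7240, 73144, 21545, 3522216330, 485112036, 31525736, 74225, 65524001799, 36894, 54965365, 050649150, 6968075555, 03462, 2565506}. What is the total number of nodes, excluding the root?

114

Count nodes per top-level branch (shared prefixes stored once):
  '0'-branch (000854, 03462, 050649150): 18 nodes
  '2'-branch (21545, 2565506): 11 nodes
  '3'-branch (31525736, 3522216330, 36894): 21 nodes
  '4'-branch (42318, 485112036): 13 nodes
  '5'-branch (54965365): 8 nodes
  '6'-branch (65524001799, 6968075555): 20 nodes
  '7'-branch (7240, 73144, 74225): 12 nodes
  '9'-branch (99439207927): 11 nodes
Sum: 114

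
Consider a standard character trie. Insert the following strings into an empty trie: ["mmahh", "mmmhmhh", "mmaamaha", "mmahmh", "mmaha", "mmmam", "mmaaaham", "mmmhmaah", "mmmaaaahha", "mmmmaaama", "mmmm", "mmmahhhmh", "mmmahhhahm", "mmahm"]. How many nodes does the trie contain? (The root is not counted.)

47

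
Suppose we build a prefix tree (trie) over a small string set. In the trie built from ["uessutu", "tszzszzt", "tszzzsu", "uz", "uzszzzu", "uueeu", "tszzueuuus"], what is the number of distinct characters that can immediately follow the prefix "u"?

3

Follow the path "u" to its node, then look at its outgoing edges.
Distinct next characters after "u": e, u, z.
That node has 3 child edges.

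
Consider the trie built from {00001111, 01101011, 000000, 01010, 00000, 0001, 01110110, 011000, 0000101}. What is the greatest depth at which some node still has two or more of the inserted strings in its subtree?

5

Look for the deepest trie node that still has at least two words in its subtree.
e.g. "00000" and "000000" share the prefix "00000" of length 5; no pair shares a longer one.
Longest shared-prefix length: 5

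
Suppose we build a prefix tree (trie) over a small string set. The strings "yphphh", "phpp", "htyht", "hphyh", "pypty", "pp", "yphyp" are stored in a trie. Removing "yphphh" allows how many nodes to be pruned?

3

A node on "yphphh"'s path can go only if nothing else ends at it or branches off below it.
The suffix "phh" (3 nodes) is used only by "yphphh"; the node for "yph" still has the child "y", so pruning stops there.
Nodes removed: 3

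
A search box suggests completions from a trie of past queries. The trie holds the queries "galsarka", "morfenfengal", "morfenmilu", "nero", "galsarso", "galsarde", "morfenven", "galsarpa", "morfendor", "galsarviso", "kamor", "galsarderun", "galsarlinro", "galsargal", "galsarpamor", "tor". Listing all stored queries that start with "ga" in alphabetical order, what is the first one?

galsarde

Words with prefix "ga", in lexicographic order: "galsarde", "galsarderun", "galsargal", "galsarka", "galsarlinro", "galsarpa", "galsarpamor", "galsarso", "galsarviso"
The 1st is galsarde.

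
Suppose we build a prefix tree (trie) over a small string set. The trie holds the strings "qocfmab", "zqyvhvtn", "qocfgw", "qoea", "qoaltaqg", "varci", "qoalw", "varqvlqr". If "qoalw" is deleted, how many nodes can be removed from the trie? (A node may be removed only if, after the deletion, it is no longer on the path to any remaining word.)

1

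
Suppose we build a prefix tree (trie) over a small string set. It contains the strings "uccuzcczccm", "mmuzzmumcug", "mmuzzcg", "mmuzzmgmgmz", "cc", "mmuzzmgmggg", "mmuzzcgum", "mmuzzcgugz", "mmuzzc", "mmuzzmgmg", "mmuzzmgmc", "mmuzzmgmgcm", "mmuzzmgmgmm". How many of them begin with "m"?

11

Walk to "m"; the words in its subtree are exactly those with that prefix.
Matches: "mmuzzc", "mmuzzcg", "mmuzzcgugz", "mmuzzcgum", "mmuzzmgmc", "mmuzzmgmg", "mmuzzmgmgcm", "mmuzzmgmggg", "mmuzzmgmgmm", "mmuzzmgmgmz", "mmuzzmumcug"
Count: 11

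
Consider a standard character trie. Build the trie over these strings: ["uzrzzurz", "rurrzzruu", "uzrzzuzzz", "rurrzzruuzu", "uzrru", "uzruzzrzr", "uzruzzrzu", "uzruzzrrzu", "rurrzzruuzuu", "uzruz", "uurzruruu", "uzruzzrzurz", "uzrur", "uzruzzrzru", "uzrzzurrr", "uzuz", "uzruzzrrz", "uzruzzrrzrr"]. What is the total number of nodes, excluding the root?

53

Trace insertions, counting only characters that open a new branch:
  "uzrzzurz" → 8 new (u, z, r, z, z, u, r, z)
  "rurrzzruu" → 9 new (r, u, r, r, z, z, r, u, u)
  "uzrzzuzzz" → prefix "uzrzzu" already present; 3 new (z, z, z)
  "rurrzzruuzu" → prefix "rurrzzruu" already present; 2 new (z, u)
  "uzrru" → prefix "uzr" already present; 2 new (r, u)
  "uzruzzrzr" → prefix "uzr" already present; 6 new (u, z, z, r, z, r)
  "uzruzzrzu" → prefix "uzruzzrz" already present; 1 new (u)
  "uzruzzrrzu" → prefix "uzruzzr" already present; 3 new (r, z, u)
  "rurrzzruuzuu" → prefix "rurrzzruuzu" already present; 1 new (u)
  "uzruz" → prefix "uzruz" already present; 0 new (none)
  "uurzruruu" → prefix "u" already present; 8 new (u, r, z, r, u, r, u, u)
  "uzruzzrzurz" → prefix "uzruzzrzu" already present; 2 new (r, z)
  "uzrur" → prefix "uzru" already present; 1 new (r)
  "uzruzzrzru" → prefix "uzruzzrzr" already present; 1 new (u)
  "uzrzzurrr" → prefix "uzrzzur" already present; 2 new (r, r)
  "uzuz" → prefix "uz" already present; 2 new (u, z)
  "uzruzzrrz" → prefix "uzruzzrrz" already present; 0 new (none)
  "uzruzzrrzrr" → prefix "uzruzzrrz" already present; 2 new (r, r)
Total nodes = 8 + 9 + 3 + 2 + 2 + 6 + 1 + 3 + 1 + 0 + 8 + 2 + 1 + 1 + 2 + 2 + 0 + 2 = 53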